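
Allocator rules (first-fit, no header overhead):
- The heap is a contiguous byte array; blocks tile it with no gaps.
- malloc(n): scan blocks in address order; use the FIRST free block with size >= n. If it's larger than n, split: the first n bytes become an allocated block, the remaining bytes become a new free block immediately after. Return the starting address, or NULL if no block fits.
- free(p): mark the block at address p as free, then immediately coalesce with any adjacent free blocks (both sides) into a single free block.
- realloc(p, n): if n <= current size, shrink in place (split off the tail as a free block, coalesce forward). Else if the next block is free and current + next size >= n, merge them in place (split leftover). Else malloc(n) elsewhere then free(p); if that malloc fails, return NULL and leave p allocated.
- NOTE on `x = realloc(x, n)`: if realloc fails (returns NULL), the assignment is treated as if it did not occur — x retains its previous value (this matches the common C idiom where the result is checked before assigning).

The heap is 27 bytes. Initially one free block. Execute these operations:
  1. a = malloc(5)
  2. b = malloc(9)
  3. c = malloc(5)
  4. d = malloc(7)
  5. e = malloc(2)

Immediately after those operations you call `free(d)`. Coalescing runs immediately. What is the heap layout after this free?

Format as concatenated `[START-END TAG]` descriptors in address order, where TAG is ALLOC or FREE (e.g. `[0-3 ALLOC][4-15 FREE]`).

Answer: [0-4 ALLOC][5-13 ALLOC][14-18 ALLOC][19-26 FREE]

Derivation:
Op 1: a = malloc(5) -> a = 0; heap: [0-4 ALLOC][5-26 FREE]
Op 2: b = malloc(9) -> b = 5; heap: [0-4 ALLOC][5-13 ALLOC][14-26 FREE]
Op 3: c = malloc(5) -> c = 14; heap: [0-4 ALLOC][5-13 ALLOC][14-18 ALLOC][19-26 FREE]
Op 4: d = malloc(7) -> d = 19; heap: [0-4 ALLOC][5-13 ALLOC][14-18 ALLOC][19-25 ALLOC][26-26 FREE]
Op 5: e = malloc(2) -> e = NULL; heap: [0-4 ALLOC][5-13 ALLOC][14-18 ALLOC][19-25 ALLOC][26-26 FREE]
free(d): d = 19 -> block [19-25 ALLOC]; mark free, coalesce with adjacent free neighbors -> [0-4 ALLOC][5-13 ALLOC][14-18 ALLOC][19-26 FREE]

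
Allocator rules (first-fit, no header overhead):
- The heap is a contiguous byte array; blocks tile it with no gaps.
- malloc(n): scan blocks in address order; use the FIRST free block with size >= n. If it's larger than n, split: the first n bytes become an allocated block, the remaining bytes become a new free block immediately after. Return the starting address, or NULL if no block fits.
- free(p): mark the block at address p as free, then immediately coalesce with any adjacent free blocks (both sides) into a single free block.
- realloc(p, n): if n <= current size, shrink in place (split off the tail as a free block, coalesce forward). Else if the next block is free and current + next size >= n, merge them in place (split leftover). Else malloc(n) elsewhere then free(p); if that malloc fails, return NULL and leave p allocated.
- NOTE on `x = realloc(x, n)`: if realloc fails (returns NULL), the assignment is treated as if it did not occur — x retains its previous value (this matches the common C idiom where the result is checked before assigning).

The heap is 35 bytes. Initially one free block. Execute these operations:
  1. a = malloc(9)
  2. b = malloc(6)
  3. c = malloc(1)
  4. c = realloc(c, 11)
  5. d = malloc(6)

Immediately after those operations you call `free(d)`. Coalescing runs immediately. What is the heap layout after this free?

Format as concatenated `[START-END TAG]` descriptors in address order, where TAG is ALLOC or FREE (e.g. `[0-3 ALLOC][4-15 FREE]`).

Answer: [0-8 ALLOC][9-14 ALLOC][15-25 ALLOC][26-34 FREE]

Derivation:
Op 1: a = malloc(9) -> a = 0; heap: [0-8 ALLOC][9-34 FREE]
Op 2: b = malloc(6) -> b = 9; heap: [0-8 ALLOC][9-14 ALLOC][15-34 FREE]
Op 3: c = malloc(1) -> c = 15; heap: [0-8 ALLOC][9-14 ALLOC][15-15 ALLOC][16-34 FREE]
Op 4: c = realloc(c, 11) -> c = 15; heap: [0-8 ALLOC][9-14 ALLOC][15-25 ALLOC][26-34 FREE]
Op 5: d = malloc(6) -> d = 26; heap: [0-8 ALLOC][9-14 ALLOC][15-25 ALLOC][26-31 ALLOC][32-34 FREE]
free(d): d = 26 -> block [26-31 ALLOC]; mark free, coalesce with adjacent free neighbors -> [0-8 ALLOC][9-14 ALLOC][15-25 ALLOC][26-34 FREE]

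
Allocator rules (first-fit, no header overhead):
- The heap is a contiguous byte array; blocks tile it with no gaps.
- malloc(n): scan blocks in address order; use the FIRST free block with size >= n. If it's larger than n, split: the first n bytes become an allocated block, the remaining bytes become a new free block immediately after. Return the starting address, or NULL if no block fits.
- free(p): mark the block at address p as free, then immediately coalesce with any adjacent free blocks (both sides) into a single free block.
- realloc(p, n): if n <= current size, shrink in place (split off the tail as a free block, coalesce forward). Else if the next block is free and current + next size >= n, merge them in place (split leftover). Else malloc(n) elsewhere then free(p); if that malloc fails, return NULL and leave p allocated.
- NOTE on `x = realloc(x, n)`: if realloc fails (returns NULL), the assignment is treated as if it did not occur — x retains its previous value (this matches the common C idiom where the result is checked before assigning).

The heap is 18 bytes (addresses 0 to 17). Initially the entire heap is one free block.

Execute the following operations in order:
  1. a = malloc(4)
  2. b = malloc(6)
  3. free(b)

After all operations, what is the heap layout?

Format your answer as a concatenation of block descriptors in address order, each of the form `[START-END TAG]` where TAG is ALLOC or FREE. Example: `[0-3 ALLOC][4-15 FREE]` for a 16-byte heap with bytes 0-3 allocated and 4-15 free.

Answer: [0-3 ALLOC][4-17 FREE]

Derivation:
Op 1: a = malloc(4) -> a = 0; heap: [0-3 ALLOC][4-17 FREE]
Op 2: b = malloc(6) -> b = 4; heap: [0-3 ALLOC][4-9 ALLOC][10-17 FREE]
Op 3: free(b) -> (freed b); heap: [0-3 ALLOC][4-17 FREE]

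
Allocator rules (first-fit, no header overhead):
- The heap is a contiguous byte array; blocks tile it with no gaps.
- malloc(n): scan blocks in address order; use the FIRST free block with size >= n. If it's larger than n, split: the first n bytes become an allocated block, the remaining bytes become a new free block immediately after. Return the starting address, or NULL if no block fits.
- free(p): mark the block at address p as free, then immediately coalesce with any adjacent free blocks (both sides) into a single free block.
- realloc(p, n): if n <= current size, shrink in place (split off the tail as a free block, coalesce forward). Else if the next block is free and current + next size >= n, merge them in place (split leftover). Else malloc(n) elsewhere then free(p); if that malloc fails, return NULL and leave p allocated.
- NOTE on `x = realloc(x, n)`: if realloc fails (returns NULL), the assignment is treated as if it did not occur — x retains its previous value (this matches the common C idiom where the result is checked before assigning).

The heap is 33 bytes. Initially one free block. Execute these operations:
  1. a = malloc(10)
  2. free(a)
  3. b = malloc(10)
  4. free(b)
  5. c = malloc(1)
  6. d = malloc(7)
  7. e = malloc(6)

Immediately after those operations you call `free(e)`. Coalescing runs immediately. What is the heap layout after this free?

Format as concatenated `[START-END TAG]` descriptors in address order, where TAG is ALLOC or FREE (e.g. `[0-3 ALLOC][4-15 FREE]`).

Answer: [0-0 ALLOC][1-7 ALLOC][8-32 FREE]

Derivation:
Op 1: a = malloc(10) -> a = 0; heap: [0-9 ALLOC][10-32 FREE]
Op 2: free(a) -> (freed a); heap: [0-32 FREE]
Op 3: b = malloc(10) -> b = 0; heap: [0-9 ALLOC][10-32 FREE]
Op 4: free(b) -> (freed b); heap: [0-32 FREE]
Op 5: c = malloc(1) -> c = 0; heap: [0-0 ALLOC][1-32 FREE]
Op 6: d = malloc(7) -> d = 1; heap: [0-0 ALLOC][1-7 ALLOC][8-32 FREE]
Op 7: e = malloc(6) -> e = 8; heap: [0-0 ALLOC][1-7 ALLOC][8-13 ALLOC][14-32 FREE]
free(e): e = 8 -> block [8-13 ALLOC]; mark free, coalesce with adjacent free neighbors -> [0-0 ALLOC][1-7 ALLOC][8-32 FREE]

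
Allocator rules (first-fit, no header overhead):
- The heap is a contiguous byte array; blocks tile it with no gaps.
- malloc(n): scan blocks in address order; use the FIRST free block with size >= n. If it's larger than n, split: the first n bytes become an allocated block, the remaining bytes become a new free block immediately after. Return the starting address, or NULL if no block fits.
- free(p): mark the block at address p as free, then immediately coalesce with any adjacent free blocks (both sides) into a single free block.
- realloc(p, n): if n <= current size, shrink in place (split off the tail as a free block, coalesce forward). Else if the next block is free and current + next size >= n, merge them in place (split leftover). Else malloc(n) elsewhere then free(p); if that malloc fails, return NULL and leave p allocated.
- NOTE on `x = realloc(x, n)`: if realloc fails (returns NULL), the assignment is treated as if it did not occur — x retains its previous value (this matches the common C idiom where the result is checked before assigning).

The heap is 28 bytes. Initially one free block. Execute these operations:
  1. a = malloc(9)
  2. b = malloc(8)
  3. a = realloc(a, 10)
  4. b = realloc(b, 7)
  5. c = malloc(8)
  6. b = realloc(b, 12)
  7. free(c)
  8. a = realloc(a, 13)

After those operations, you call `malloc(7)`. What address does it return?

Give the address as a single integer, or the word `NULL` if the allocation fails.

Op 1: a = malloc(9) -> a = 0; heap: [0-8 ALLOC][9-27 FREE]
Op 2: b = malloc(8) -> b = 9; heap: [0-8 ALLOC][9-16 ALLOC][17-27 FREE]
Op 3: a = realloc(a, 10) -> a = 17; heap: [0-8 FREE][9-16 ALLOC][17-26 ALLOC][27-27 FREE]
Op 4: b = realloc(b, 7) -> b = 9; heap: [0-8 FREE][9-15 ALLOC][16-16 FREE][17-26 ALLOC][27-27 FREE]
Op 5: c = malloc(8) -> c = 0; heap: [0-7 ALLOC][8-8 FREE][9-15 ALLOC][16-16 FREE][17-26 ALLOC][27-27 FREE]
Op 6: b = realloc(b, 12) -> NULL (b unchanged); heap: [0-7 ALLOC][8-8 FREE][9-15 ALLOC][16-16 FREE][17-26 ALLOC][27-27 FREE]
Op 7: free(c) -> (freed c); heap: [0-8 FREE][9-15 ALLOC][16-16 FREE][17-26 ALLOC][27-27 FREE]
Op 8: a = realloc(a, 13) -> NULL (a unchanged); heap: [0-8 FREE][9-15 ALLOC][16-16 FREE][17-26 ALLOC][27-27 FREE]
malloc(7): first-fit scan over [0-8 FREE][9-15 ALLOC][16-16 FREE][17-26 ALLOC][27-27 FREE] -> 0

Answer: 0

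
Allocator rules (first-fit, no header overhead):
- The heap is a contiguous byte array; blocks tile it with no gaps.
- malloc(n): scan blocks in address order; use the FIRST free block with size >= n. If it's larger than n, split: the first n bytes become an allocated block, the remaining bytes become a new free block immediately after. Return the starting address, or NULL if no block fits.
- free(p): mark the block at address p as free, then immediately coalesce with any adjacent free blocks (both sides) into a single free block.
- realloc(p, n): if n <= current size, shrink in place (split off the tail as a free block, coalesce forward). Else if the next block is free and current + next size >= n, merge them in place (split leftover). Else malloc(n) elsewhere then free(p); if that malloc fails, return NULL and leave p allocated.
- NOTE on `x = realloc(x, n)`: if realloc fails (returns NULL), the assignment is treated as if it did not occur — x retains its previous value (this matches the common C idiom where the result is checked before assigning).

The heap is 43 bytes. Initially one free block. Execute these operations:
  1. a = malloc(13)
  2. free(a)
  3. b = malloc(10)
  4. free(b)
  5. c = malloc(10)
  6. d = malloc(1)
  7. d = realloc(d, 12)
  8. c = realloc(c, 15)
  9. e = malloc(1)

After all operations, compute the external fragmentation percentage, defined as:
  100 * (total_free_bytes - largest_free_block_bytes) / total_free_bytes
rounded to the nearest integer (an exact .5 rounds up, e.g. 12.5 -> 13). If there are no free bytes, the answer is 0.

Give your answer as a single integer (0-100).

Op 1: a = malloc(13) -> a = 0; heap: [0-12 ALLOC][13-42 FREE]
Op 2: free(a) -> (freed a); heap: [0-42 FREE]
Op 3: b = malloc(10) -> b = 0; heap: [0-9 ALLOC][10-42 FREE]
Op 4: free(b) -> (freed b); heap: [0-42 FREE]
Op 5: c = malloc(10) -> c = 0; heap: [0-9 ALLOC][10-42 FREE]
Op 6: d = malloc(1) -> d = 10; heap: [0-9 ALLOC][10-10 ALLOC][11-42 FREE]
Op 7: d = realloc(d, 12) -> d = 10; heap: [0-9 ALLOC][10-21 ALLOC][22-42 FREE]
Op 8: c = realloc(c, 15) -> c = 22; heap: [0-9 FREE][10-21 ALLOC][22-36 ALLOC][37-42 FREE]
Op 9: e = malloc(1) -> e = 0; heap: [0-0 ALLOC][1-9 FREE][10-21 ALLOC][22-36 ALLOC][37-42 FREE]
Free blocks: [9 6] total_free=15 largest=9 -> 100*(15-9)/15 = 600/15 = 40

Answer: 40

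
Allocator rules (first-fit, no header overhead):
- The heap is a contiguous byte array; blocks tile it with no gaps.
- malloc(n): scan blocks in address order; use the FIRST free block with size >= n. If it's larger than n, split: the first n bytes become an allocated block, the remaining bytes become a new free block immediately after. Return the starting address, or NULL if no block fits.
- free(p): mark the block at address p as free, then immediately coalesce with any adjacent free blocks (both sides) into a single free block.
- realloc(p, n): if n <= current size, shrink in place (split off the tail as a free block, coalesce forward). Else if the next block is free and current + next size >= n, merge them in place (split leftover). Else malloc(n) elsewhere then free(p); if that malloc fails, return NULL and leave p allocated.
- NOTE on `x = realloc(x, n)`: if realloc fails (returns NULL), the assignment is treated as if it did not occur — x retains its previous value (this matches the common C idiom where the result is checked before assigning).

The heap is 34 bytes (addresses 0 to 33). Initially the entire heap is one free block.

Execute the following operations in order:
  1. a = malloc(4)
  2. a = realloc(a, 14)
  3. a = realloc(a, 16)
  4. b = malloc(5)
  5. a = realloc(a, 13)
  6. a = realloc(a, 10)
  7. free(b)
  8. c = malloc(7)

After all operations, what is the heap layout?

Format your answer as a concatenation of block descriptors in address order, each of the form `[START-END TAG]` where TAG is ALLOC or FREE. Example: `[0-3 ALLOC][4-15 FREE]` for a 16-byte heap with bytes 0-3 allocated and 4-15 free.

Answer: [0-9 ALLOC][10-16 ALLOC][17-33 FREE]

Derivation:
Op 1: a = malloc(4) -> a = 0; heap: [0-3 ALLOC][4-33 FREE]
Op 2: a = realloc(a, 14) -> a = 0; heap: [0-13 ALLOC][14-33 FREE]
Op 3: a = realloc(a, 16) -> a = 0; heap: [0-15 ALLOC][16-33 FREE]
Op 4: b = malloc(5) -> b = 16; heap: [0-15 ALLOC][16-20 ALLOC][21-33 FREE]
Op 5: a = realloc(a, 13) -> a = 0; heap: [0-12 ALLOC][13-15 FREE][16-20 ALLOC][21-33 FREE]
Op 6: a = realloc(a, 10) -> a = 0; heap: [0-9 ALLOC][10-15 FREE][16-20 ALLOC][21-33 FREE]
Op 7: free(b) -> (freed b); heap: [0-9 ALLOC][10-33 FREE]
Op 8: c = malloc(7) -> c = 10; heap: [0-9 ALLOC][10-16 ALLOC][17-33 FREE]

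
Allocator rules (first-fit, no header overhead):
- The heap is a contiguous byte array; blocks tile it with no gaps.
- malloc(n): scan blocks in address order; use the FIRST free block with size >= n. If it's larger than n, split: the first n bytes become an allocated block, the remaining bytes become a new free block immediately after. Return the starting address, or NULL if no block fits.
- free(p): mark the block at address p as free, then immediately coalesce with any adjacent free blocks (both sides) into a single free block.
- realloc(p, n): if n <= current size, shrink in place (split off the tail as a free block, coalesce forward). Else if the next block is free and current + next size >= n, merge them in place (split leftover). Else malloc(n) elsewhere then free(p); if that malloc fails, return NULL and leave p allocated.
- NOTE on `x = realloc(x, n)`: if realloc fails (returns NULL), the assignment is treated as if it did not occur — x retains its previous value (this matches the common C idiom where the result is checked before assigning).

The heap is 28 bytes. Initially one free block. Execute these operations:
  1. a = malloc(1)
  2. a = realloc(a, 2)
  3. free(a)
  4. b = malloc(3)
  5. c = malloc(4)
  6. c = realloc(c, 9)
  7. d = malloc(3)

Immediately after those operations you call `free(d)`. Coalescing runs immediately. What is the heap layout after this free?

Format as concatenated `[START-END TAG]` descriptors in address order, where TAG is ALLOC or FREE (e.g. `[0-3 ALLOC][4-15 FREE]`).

Answer: [0-2 ALLOC][3-11 ALLOC][12-27 FREE]

Derivation:
Op 1: a = malloc(1) -> a = 0; heap: [0-0 ALLOC][1-27 FREE]
Op 2: a = realloc(a, 2) -> a = 0; heap: [0-1 ALLOC][2-27 FREE]
Op 3: free(a) -> (freed a); heap: [0-27 FREE]
Op 4: b = malloc(3) -> b = 0; heap: [0-2 ALLOC][3-27 FREE]
Op 5: c = malloc(4) -> c = 3; heap: [0-2 ALLOC][3-6 ALLOC][7-27 FREE]
Op 6: c = realloc(c, 9) -> c = 3; heap: [0-2 ALLOC][3-11 ALLOC][12-27 FREE]
Op 7: d = malloc(3) -> d = 12; heap: [0-2 ALLOC][3-11 ALLOC][12-14 ALLOC][15-27 FREE]
free(d): d = 12 -> block [12-14 ALLOC]; mark free, coalesce with adjacent free neighbors -> [0-2 ALLOC][3-11 ALLOC][12-27 FREE]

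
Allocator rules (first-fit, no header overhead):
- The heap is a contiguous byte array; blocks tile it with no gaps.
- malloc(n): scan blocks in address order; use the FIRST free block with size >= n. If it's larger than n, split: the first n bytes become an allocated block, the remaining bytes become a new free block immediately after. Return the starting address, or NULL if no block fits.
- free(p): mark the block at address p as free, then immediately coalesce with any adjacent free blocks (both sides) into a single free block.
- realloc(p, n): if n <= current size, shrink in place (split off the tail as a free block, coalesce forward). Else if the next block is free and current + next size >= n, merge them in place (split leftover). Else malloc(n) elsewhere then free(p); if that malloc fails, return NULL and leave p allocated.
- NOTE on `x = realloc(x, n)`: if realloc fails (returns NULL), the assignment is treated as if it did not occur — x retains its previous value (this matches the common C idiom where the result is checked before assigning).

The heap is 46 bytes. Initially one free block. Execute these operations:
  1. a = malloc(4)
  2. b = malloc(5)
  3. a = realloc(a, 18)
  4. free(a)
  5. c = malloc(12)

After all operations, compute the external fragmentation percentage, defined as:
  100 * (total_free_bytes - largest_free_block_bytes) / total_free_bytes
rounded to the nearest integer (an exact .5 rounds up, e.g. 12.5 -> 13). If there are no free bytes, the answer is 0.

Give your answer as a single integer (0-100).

Answer: 14

Derivation:
Op 1: a = malloc(4) -> a = 0; heap: [0-3 ALLOC][4-45 FREE]
Op 2: b = malloc(5) -> b = 4; heap: [0-3 ALLOC][4-8 ALLOC][9-45 FREE]
Op 3: a = realloc(a, 18) -> a = 9; heap: [0-3 FREE][4-8 ALLOC][9-26 ALLOC][27-45 FREE]
Op 4: free(a) -> (freed a); heap: [0-3 FREE][4-8 ALLOC][9-45 FREE]
Op 5: c = malloc(12) -> c = 9; heap: [0-3 FREE][4-8 ALLOC][9-20 ALLOC][21-45 FREE]
Free blocks: [4 25] total_free=29 largest=25 -> 100*(29-25)/29 = 400/29 ≈ 13.793 -> rounds to 14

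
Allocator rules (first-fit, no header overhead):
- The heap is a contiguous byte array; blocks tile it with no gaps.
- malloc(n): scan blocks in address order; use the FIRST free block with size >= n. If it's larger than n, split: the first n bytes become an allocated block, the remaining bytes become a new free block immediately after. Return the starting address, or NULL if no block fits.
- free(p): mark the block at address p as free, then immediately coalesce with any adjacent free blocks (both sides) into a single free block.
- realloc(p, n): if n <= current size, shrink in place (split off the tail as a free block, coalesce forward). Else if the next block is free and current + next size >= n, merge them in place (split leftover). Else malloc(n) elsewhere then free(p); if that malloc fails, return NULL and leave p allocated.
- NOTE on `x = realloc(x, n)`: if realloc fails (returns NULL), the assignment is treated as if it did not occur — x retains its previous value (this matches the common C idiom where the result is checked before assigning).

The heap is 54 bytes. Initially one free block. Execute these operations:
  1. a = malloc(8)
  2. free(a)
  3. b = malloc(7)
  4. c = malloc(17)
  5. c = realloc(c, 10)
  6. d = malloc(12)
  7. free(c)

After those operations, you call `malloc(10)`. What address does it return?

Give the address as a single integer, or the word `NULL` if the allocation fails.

Op 1: a = malloc(8) -> a = 0; heap: [0-7 ALLOC][8-53 FREE]
Op 2: free(a) -> (freed a); heap: [0-53 FREE]
Op 3: b = malloc(7) -> b = 0; heap: [0-6 ALLOC][7-53 FREE]
Op 4: c = malloc(17) -> c = 7; heap: [0-6 ALLOC][7-23 ALLOC][24-53 FREE]
Op 5: c = realloc(c, 10) -> c = 7; heap: [0-6 ALLOC][7-16 ALLOC][17-53 FREE]
Op 6: d = malloc(12) -> d = 17; heap: [0-6 ALLOC][7-16 ALLOC][17-28 ALLOC][29-53 FREE]
Op 7: free(c) -> (freed c); heap: [0-6 ALLOC][7-16 FREE][17-28 ALLOC][29-53 FREE]
malloc(10): first-fit scan over [0-6 ALLOC][7-16 FREE][17-28 ALLOC][29-53 FREE] -> 7

Answer: 7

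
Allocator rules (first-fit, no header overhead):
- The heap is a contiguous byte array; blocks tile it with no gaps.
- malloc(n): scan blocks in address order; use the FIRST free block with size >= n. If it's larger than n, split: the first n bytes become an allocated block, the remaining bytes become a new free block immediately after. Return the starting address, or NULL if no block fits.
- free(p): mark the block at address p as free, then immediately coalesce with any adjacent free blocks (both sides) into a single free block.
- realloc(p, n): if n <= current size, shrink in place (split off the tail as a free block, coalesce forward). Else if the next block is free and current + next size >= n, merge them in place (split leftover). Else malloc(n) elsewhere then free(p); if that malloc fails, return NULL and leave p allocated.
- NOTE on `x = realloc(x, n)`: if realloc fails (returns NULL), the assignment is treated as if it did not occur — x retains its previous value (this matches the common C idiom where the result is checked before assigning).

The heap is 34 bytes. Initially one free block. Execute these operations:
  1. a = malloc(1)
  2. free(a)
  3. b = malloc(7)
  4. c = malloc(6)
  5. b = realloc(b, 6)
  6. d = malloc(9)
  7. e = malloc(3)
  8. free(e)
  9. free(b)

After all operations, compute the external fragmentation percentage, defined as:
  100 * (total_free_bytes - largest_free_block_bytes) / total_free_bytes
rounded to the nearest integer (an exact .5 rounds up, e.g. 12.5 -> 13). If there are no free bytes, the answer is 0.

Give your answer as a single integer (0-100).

Op 1: a = malloc(1) -> a = 0; heap: [0-0 ALLOC][1-33 FREE]
Op 2: free(a) -> (freed a); heap: [0-33 FREE]
Op 3: b = malloc(7) -> b = 0; heap: [0-6 ALLOC][7-33 FREE]
Op 4: c = malloc(6) -> c = 7; heap: [0-6 ALLOC][7-12 ALLOC][13-33 FREE]
Op 5: b = realloc(b, 6) -> b = 0; heap: [0-5 ALLOC][6-6 FREE][7-12 ALLOC][13-33 FREE]
Op 6: d = malloc(9) -> d = 13; heap: [0-5 ALLOC][6-6 FREE][7-12 ALLOC][13-21 ALLOC][22-33 FREE]
Op 7: e = malloc(3) -> e = 22; heap: [0-5 ALLOC][6-6 FREE][7-12 ALLOC][13-21 ALLOC][22-24 ALLOC][25-33 FREE]
Op 8: free(e) -> (freed e); heap: [0-5 ALLOC][6-6 FREE][7-12 ALLOC][13-21 ALLOC][22-33 FREE]
Op 9: free(b) -> (freed b); heap: [0-6 FREE][7-12 ALLOC][13-21 ALLOC][22-33 FREE]
Free blocks: [7 12] total_free=19 largest=12 -> 100*(19-12)/19 = 700/19 ≈ 36.842 -> rounds to 37

Answer: 37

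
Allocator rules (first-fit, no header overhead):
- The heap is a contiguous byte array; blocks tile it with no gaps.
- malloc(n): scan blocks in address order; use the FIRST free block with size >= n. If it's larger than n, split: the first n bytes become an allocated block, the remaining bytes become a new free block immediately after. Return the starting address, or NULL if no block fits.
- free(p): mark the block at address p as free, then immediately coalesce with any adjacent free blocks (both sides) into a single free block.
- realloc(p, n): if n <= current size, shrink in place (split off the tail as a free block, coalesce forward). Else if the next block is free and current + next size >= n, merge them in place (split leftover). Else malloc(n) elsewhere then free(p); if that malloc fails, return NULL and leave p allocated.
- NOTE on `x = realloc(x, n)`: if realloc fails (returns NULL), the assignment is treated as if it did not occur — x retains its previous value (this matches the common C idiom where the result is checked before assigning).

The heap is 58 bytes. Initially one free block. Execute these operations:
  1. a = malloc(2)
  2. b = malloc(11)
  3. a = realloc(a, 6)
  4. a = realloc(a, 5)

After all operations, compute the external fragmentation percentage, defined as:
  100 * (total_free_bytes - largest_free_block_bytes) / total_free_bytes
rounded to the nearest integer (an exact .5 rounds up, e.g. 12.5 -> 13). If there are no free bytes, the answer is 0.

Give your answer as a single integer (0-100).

Op 1: a = malloc(2) -> a = 0; heap: [0-1 ALLOC][2-57 FREE]
Op 2: b = malloc(11) -> b = 2; heap: [0-1 ALLOC][2-12 ALLOC][13-57 FREE]
Op 3: a = realloc(a, 6) -> a = 13; heap: [0-1 FREE][2-12 ALLOC][13-18 ALLOC][19-57 FREE]
Op 4: a = realloc(a, 5) -> a = 13; heap: [0-1 FREE][2-12 ALLOC][13-17 ALLOC][18-57 FREE]
Free blocks: [2 40] total_free=42 largest=40 -> 100*(42-40)/42 = 200/42 ≈ 4.762 -> rounds to 5

Answer: 5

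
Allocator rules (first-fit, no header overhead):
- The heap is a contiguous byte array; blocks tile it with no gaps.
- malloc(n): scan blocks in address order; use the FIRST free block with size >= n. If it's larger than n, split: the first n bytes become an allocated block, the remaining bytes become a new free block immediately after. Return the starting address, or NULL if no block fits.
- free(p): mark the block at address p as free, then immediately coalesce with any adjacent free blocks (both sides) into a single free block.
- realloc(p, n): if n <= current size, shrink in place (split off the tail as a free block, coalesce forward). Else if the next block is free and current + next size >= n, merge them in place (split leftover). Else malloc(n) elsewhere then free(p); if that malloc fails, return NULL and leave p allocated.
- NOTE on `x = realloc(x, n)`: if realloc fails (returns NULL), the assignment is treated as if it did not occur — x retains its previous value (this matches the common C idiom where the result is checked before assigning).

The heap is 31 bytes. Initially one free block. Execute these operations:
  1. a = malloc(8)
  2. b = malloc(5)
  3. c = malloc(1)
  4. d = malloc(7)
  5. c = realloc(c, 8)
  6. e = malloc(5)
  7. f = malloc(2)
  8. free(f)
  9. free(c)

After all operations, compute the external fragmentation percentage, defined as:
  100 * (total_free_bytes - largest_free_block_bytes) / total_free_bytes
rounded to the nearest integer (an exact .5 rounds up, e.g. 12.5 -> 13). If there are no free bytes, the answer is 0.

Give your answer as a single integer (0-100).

Answer: 9

Derivation:
Op 1: a = malloc(8) -> a = 0; heap: [0-7 ALLOC][8-30 FREE]
Op 2: b = malloc(5) -> b = 8; heap: [0-7 ALLOC][8-12 ALLOC][13-30 FREE]
Op 3: c = malloc(1) -> c = 13; heap: [0-7 ALLOC][8-12 ALLOC][13-13 ALLOC][14-30 FREE]
Op 4: d = malloc(7) -> d = 14; heap: [0-7 ALLOC][8-12 ALLOC][13-13 ALLOC][14-20 ALLOC][21-30 FREE]
Op 5: c = realloc(c, 8) -> c = 21; heap: [0-7 ALLOC][8-12 ALLOC][13-13 FREE][14-20 ALLOC][21-28 ALLOC][29-30 FREE]
Op 6: e = malloc(5) -> e = NULL; heap: [0-7 ALLOC][8-12 ALLOC][13-13 FREE][14-20 ALLOC][21-28 ALLOC][29-30 FREE]
Op 7: f = malloc(2) -> f = 29; heap: [0-7 ALLOC][8-12 ALLOC][13-13 FREE][14-20 ALLOC][21-28 ALLOC][29-30 ALLOC]
Op 8: free(f) -> (freed f); heap: [0-7 ALLOC][8-12 ALLOC][13-13 FREE][14-20 ALLOC][21-28 ALLOC][29-30 FREE]
Op 9: free(c) -> (freed c); heap: [0-7 ALLOC][8-12 ALLOC][13-13 FREE][14-20 ALLOC][21-30 FREE]
Free blocks: [1 10] total_free=11 largest=10 -> 100*(11-10)/11 = 100/11 ≈ 9.091 -> rounds to 9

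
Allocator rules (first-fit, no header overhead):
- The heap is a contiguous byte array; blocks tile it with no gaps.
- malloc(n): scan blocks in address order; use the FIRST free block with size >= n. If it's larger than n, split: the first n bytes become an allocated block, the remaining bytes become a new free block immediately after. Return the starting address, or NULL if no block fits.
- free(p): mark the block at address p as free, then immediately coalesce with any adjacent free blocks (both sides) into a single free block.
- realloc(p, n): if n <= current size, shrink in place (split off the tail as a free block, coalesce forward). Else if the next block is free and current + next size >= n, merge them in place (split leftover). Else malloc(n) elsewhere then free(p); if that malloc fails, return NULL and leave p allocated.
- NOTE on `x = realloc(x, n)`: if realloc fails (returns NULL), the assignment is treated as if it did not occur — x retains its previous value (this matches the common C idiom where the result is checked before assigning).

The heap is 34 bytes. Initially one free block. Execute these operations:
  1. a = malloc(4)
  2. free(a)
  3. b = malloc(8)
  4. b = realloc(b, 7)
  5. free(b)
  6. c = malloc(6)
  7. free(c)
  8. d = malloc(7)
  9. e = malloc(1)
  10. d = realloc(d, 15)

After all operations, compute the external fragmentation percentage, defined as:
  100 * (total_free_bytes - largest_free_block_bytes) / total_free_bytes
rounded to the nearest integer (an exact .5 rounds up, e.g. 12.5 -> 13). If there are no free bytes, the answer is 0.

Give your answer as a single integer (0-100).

Answer: 39

Derivation:
Op 1: a = malloc(4) -> a = 0; heap: [0-3 ALLOC][4-33 FREE]
Op 2: free(a) -> (freed a); heap: [0-33 FREE]
Op 3: b = malloc(8) -> b = 0; heap: [0-7 ALLOC][8-33 FREE]
Op 4: b = realloc(b, 7) -> b = 0; heap: [0-6 ALLOC][7-33 FREE]
Op 5: free(b) -> (freed b); heap: [0-33 FREE]
Op 6: c = malloc(6) -> c = 0; heap: [0-5 ALLOC][6-33 FREE]
Op 7: free(c) -> (freed c); heap: [0-33 FREE]
Op 8: d = malloc(7) -> d = 0; heap: [0-6 ALLOC][7-33 FREE]
Op 9: e = malloc(1) -> e = 7; heap: [0-6 ALLOC][7-7 ALLOC][8-33 FREE]
Op 10: d = realloc(d, 15) -> d = 8; heap: [0-6 FREE][7-7 ALLOC][8-22 ALLOC][23-33 FREE]
Free blocks: [7 11] total_free=18 largest=11 -> 100*(18-11)/18 = 700/18 ≈ 38.889 -> rounds to 39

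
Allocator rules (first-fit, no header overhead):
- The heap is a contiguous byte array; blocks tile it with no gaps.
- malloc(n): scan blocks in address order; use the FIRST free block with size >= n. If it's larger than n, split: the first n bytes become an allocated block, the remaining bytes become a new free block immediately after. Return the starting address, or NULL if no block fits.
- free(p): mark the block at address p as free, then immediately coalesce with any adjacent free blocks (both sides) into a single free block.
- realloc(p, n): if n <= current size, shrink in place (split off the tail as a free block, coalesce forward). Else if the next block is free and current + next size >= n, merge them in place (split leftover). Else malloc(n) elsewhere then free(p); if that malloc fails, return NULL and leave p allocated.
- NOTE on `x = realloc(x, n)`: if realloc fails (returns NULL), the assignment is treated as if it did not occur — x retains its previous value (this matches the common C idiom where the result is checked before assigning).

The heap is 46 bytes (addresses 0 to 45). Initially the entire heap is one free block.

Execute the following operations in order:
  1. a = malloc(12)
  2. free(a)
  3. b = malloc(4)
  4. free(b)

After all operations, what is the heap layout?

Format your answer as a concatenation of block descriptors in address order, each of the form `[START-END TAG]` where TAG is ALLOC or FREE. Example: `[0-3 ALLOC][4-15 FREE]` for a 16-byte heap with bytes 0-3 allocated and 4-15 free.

Op 1: a = malloc(12) -> a = 0; heap: [0-11 ALLOC][12-45 FREE]
Op 2: free(a) -> (freed a); heap: [0-45 FREE]
Op 3: b = malloc(4) -> b = 0; heap: [0-3 ALLOC][4-45 FREE]
Op 4: free(b) -> (freed b); heap: [0-45 FREE]

Answer: [0-45 FREE]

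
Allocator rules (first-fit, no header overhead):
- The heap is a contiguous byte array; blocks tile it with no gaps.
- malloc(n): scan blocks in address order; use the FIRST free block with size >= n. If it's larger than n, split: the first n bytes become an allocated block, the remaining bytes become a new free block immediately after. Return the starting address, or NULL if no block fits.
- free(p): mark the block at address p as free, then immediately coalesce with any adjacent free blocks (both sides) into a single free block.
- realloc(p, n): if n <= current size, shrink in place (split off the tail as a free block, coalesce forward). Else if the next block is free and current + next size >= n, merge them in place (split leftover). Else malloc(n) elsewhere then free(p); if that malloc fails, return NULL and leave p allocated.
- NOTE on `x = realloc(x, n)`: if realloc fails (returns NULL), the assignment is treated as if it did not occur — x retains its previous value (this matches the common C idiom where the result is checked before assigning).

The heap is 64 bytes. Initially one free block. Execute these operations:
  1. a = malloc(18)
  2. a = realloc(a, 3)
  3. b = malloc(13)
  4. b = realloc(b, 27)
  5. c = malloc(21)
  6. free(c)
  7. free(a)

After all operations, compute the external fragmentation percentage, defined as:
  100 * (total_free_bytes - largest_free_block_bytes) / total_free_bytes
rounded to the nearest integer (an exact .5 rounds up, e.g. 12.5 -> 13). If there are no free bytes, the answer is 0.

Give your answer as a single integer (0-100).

Op 1: a = malloc(18) -> a = 0; heap: [0-17 ALLOC][18-63 FREE]
Op 2: a = realloc(a, 3) -> a = 0; heap: [0-2 ALLOC][3-63 FREE]
Op 3: b = malloc(13) -> b = 3; heap: [0-2 ALLOC][3-15 ALLOC][16-63 FREE]
Op 4: b = realloc(b, 27) -> b = 3; heap: [0-2 ALLOC][3-29 ALLOC][30-63 FREE]
Op 5: c = malloc(21) -> c = 30; heap: [0-2 ALLOC][3-29 ALLOC][30-50 ALLOC][51-63 FREE]
Op 6: free(c) -> (freed c); heap: [0-2 ALLOC][3-29 ALLOC][30-63 FREE]
Op 7: free(a) -> (freed a); heap: [0-2 FREE][3-29 ALLOC][30-63 FREE]
Free blocks: [3 34] total_free=37 largest=34 -> 100*(37-34)/37 = 300/37 ≈ 8.108 -> rounds to 8

Answer: 8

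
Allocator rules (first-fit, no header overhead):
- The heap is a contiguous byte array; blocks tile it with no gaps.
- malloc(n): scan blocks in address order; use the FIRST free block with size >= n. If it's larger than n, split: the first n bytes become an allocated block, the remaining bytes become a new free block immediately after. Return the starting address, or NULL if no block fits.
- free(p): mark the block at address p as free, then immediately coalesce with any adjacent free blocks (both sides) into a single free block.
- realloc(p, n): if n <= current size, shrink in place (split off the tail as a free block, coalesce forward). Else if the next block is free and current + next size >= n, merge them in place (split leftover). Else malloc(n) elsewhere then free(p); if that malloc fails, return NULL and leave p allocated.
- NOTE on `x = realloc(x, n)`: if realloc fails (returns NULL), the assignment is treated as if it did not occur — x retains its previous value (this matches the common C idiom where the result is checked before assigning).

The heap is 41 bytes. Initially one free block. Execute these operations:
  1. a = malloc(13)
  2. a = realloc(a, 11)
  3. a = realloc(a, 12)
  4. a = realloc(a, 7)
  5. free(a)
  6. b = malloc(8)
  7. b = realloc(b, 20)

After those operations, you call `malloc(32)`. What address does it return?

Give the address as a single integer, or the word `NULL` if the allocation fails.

Answer: NULL

Derivation:
Op 1: a = malloc(13) -> a = 0; heap: [0-12 ALLOC][13-40 FREE]
Op 2: a = realloc(a, 11) -> a = 0; heap: [0-10 ALLOC][11-40 FREE]
Op 3: a = realloc(a, 12) -> a = 0; heap: [0-11 ALLOC][12-40 FREE]
Op 4: a = realloc(a, 7) -> a = 0; heap: [0-6 ALLOC][7-40 FREE]
Op 5: free(a) -> (freed a); heap: [0-40 FREE]
Op 6: b = malloc(8) -> b = 0; heap: [0-7 ALLOC][8-40 FREE]
Op 7: b = realloc(b, 20) -> b = 0; heap: [0-19 ALLOC][20-40 FREE]
malloc(32): first-fit scan over [0-19 ALLOC][20-40 FREE] -> NULL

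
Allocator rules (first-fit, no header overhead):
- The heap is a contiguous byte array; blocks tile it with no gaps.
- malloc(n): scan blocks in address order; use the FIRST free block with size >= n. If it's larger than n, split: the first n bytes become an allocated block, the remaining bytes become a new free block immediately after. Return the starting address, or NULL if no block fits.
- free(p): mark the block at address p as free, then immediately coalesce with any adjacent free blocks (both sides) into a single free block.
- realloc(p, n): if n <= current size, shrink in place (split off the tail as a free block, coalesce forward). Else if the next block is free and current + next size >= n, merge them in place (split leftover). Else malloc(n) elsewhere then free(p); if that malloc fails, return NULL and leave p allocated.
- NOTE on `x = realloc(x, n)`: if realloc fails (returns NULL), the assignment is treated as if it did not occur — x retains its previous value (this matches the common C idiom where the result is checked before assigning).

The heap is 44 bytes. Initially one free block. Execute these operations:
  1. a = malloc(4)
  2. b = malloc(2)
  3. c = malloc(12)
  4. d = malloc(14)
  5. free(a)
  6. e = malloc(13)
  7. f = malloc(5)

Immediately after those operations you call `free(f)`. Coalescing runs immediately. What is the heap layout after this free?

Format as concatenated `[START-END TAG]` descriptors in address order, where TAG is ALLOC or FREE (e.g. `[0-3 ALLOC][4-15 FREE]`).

Op 1: a = malloc(4) -> a = 0; heap: [0-3 ALLOC][4-43 FREE]
Op 2: b = malloc(2) -> b = 4; heap: [0-3 ALLOC][4-5 ALLOC][6-43 FREE]
Op 3: c = malloc(12) -> c = 6; heap: [0-3 ALLOC][4-5 ALLOC][6-17 ALLOC][18-43 FREE]
Op 4: d = malloc(14) -> d = 18; heap: [0-3 ALLOC][4-5 ALLOC][6-17 ALLOC][18-31 ALLOC][32-43 FREE]
Op 5: free(a) -> (freed a); heap: [0-3 FREE][4-5 ALLOC][6-17 ALLOC][18-31 ALLOC][32-43 FREE]
Op 6: e = malloc(13) -> e = NULL; heap: [0-3 FREE][4-5 ALLOC][6-17 ALLOC][18-31 ALLOC][32-43 FREE]
Op 7: f = malloc(5) -> f = 32; heap: [0-3 FREE][4-5 ALLOC][6-17 ALLOC][18-31 ALLOC][32-36 ALLOC][37-43 FREE]
free(f): f = 32 -> block [32-36 ALLOC]; mark free, coalesce with adjacent free neighbors -> [0-3 FREE][4-5 ALLOC][6-17 ALLOC][18-31 ALLOC][32-43 FREE]

Answer: [0-3 FREE][4-5 ALLOC][6-17 ALLOC][18-31 ALLOC][32-43 FREE]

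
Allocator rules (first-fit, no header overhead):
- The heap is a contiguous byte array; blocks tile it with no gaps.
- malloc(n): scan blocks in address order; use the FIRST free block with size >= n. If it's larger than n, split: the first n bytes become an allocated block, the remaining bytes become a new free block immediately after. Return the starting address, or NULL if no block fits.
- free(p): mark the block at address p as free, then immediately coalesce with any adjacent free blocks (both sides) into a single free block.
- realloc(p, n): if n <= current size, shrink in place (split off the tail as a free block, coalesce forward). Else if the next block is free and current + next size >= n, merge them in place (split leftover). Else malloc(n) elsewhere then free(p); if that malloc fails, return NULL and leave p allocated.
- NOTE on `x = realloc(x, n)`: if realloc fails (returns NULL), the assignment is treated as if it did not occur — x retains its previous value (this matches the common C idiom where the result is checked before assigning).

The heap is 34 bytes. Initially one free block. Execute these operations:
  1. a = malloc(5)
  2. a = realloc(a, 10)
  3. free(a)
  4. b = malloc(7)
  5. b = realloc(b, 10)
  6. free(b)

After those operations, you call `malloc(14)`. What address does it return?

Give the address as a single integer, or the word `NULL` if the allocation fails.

Op 1: a = malloc(5) -> a = 0; heap: [0-4 ALLOC][5-33 FREE]
Op 2: a = realloc(a, 10) -> a = 0; heap: [0-9 ALLOC][10-33 FREE]
Op 3: free(a) -> (freed a); heap: [0-33 FREE]
Op 4: b = malloc(7) -> b = 0; heap: [0-6 ALLOC][7-33 FREE]
Op 5: b = realloc(b, 10) -> b = 0; heap: [0-9 ALLOC][10-33 FREE]
Op 6: free(b) -> (freed b); heap: [0-33 FREE]
malloc(14): first-fit scan over [0-33 FREE] -> 0

Answer: 0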